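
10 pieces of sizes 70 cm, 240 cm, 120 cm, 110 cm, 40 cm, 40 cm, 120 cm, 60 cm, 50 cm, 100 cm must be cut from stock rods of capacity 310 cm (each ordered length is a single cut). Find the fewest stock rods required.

Total = 240 + 120 + 120 + 110 + 100 + 70 + 60 + 50 + 40 + 40 = 950 cm.
Lower bound: ⌈950/310⌉ = 4 stock rods.
A packing using 4 stock rods:
  stock rod 1: 240 + 70 = 310
  stock rod 2: 120 + 120 + 60 = 300
  stock rod 3: 110 + 100 + 50 + 40 = 300
  stock rod 4: 40 = 40
This matches the lower bound, so 4 is optimal.

4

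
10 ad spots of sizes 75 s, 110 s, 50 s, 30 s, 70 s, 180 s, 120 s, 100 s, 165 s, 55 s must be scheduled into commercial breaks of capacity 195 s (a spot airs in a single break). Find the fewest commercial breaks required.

6

Total = 180 + 165 + 120 + 110 + 100 + 75 + 70 + 55 + 50 + 30 = 955 s.
Lower bound: ⌈955/195⌉ = 5 commercial breaks.
A packing using 6 commercial breaks:
  break 1: 180 = 180
  break 2: 165 + 30 = 195
  break 3: 120 + 75 = 195
  break 4: 110 + 70 = 180
  break 5: 100 + 55 = 155
  break 6: 50 = 50
No arrangement into 5 commercial breaks stays within capacity, so 6 is optimal.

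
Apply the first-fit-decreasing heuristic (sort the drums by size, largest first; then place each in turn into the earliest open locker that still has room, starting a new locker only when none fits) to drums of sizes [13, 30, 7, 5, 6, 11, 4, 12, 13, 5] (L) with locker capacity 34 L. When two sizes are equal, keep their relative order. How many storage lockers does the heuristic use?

Sorted descending: 30, 13, 13, 12, 11, 7, 6, 5, 5, 4.
  30 → locker 1 (new)  [load 30/34]
  13 → locker 2 (new)  [load 13/34]
  13 → locker 2  [load 26/34]
  12 → locker 3 (new)  [load 12/34]
  11 → locker 3  [load 23/34]
  7 → locker 2  [load 33/34]
  6 → locker 3  [load 29/34]
  5 → locker 3  [load 34/34]
  5 → locker 4 (new)  [load 5/34]
  4 → locker 1  [load 34/34]
4 storage lockers opened.

4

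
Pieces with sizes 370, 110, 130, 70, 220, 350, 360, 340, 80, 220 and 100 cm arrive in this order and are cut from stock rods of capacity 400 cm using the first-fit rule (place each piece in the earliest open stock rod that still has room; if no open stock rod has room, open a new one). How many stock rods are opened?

7

  370 → stock rod 1 (new)  [load 370/400]
  110 → stock rod 2 (new)  [load 110/400]
  130 → stock rod 2  [load 240/400]
  70 → stock rod 2  [load 310/400]
  220 → stock rod 3 (new)  [load 220/400]
  350 → stock rod 4 (new)  [load 350/400]
  360 → stock rod 5 (new)  [load 360/400]
  340 → stock rod 6 (new)  [load 340/400]
  80 → stock rod 2  [load 390/400]
  220 → stock rod 7 (new)  [load 220/400]
  100 → stock rod 3  [load 320/400]
7 stock rods opened.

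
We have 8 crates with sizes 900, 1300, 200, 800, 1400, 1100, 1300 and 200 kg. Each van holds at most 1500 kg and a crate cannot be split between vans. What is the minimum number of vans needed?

6

Total = 1400 + 1300 + 1300 + 1100 + 900 + 800 + 200 + 200 = 7200 kg.
Lower bound: ⌈7200/1500⌉ = 5 vans.
Also, 6 crates each exceed 750 kg, and no two of those can share a van, so at least 6 vans are needed.
A packing using 6 vans:
  van 1: 1400 = 1400
  van 2: 1300 + 200 = 1500
  van 3: 1300 + 200 = 1500
  van 4: 1100 = 1100
  van 5: 900 = 900
  van 6: 800 = 800
This matches the lower bound, so 6 is optimal.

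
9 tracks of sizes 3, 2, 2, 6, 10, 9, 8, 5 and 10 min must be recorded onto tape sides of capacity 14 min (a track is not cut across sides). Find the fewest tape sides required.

4

Total = 10 + 10 + 9 + 8 + 6 + 5 + 3 + 2 + 2 = 55 min.
Lower bound: ⌈55/14⌉ = 4 tape sides.
A packing using 4 tape sides:
  side 1: 10 + 3 = 13
  side 2: 10 + 2 + 2 = 14
  side 3: 9 + 5 = 14
  side 4: 8 + 6 = 14
This matches the lower bound, so 4 is optimal.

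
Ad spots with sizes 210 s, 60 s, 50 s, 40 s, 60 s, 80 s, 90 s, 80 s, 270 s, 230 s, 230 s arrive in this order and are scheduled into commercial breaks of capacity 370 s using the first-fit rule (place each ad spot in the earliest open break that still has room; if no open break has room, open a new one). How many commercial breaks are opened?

5

  210 → break 1 (new)  [load 210/370]
  60 → break 1  [load 270/370]
  50 → break 1  [load 320/370]
  40 → break 1  [load 360/370]
  60 → break 2 (new)  [load 60/370]
  80 → break 2  [load 140/370]
  90 → break 2  [load 230/370]
  80 → break 2  [load 310/370]
  270 → break 3 (new)  [load 270/370]
  230 → break 4 (new)  [load 230/370]
  230 → break 5 (new)  [load 230/370]
5 commercial breaks opened.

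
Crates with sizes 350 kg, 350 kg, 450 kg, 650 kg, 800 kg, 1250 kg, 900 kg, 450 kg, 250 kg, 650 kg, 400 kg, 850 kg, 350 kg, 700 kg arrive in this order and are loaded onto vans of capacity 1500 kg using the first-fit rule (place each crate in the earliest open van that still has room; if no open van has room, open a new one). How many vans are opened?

7

  350 → van 1 (new)  [load 350/1500]
  350 → van 1  [load 700/1500]
  450 → van 1  [load 1150/1500]
  650 → van 2 (new)  [load 650/1500]
  800 → van 2  [load 1450/1500]
  1250 → van 3 (new)  [load 1250/1500]
  900 → van 4 (new)  [load 900/1500]
  450 → van 4  [load 1350/1500]
  250 → van 1  [load 1400/1500]
  650 → van 5 (new)  [load 650/1500]
  400 → van 5  [load 1050/1500]
  850 → van 6 (new)  [load 850/1500]
  350 → van 5  [load 1400/1500]
  700 → van 7 (new)  [load 700/1500]
7 vans opened.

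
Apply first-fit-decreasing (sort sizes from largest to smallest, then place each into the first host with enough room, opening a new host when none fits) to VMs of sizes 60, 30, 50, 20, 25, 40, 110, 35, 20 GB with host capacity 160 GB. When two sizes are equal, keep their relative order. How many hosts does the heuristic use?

Sorted descending: 110, 60, 50, 40, 35, 30, 25, 20, 20.
  110 → host 1 (new)  [load 110/160]
  60 → host 2 (new)  [load 60/160]
  50 → host 1  [load 160/160]
  40 → host 2  [load 100/160]
  35 → host 2  [load 135/160]
  30 → host 3 (new)  [load 30/160]
  25 → host 2  [load 160/160]
  20 → host 3  [load 50/160]
  20 → host 3  [load 70/160]
3 hosts opened.

3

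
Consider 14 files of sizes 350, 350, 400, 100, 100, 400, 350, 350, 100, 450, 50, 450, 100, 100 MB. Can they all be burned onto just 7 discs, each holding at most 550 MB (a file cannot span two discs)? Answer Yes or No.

Total = 3650 MB; ⌈3650/550⌉ = 7.
8 files each exceed half the capacity and cannot share a disc, forcing at least 8 discs.
At least 8 discs are required, but only 7 are allowed.

No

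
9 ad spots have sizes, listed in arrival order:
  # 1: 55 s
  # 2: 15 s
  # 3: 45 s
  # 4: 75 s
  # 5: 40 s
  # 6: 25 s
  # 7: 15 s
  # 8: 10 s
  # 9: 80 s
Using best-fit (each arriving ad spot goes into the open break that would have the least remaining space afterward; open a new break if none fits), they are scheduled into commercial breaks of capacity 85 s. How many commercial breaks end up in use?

  55 → break 1 (new)  [load 55/85]
  15 → break 1  [load 70/85]
  45 → break 2 (new)  [load 45/85]
  75 → break 3 (new)  [load 75/85]
  40 → break 2  [load 85/85]
  25 → break 4 (new)  [load 25/85]
  15 → break 1  [load 85/85]
  10 → break 3  [load 85/85]
  80 → break 5 (new)  [load 80/85]
5 commercial breaks opened.

5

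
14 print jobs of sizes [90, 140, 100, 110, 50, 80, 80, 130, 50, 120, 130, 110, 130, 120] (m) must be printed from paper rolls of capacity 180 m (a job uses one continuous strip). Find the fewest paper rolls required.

10

Total = 140 + 130 + 130 + 130 + 120 + 120 + 110 + 110 + 100 + 90 + 80 + 80 + 50 + 50 = 1440 m.
Lower bound: ⌈1440/180⌉ = 8 paper rolls.
Also, 9 print jobs each exceed 90 m, and no two of those can share a roll, so at least 9 paper rolls are needed.
A packing using 10 paper rolls:
  roll 1: 140 = 140
  roll 2: 130 + 50 = 180
  roll 3: 130 + 50 = 180
  roll 4: 130 = 130
  roll 5: 120 = 120
  roll 6: 120 = 120
  roll 7: 110 = 110
  roll 8: 110 = 110
  roll 9: 100 + 80 = 180
  roll 10: 90 + 80 = 170
No arrangement into 9 paper rolls stays within capacity, so 10 is optimal.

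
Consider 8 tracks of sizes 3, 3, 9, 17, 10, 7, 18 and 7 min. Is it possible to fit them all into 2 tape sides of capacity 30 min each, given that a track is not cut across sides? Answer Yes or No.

No

Total = 74 min; ⌈74/30⌉ = 3.
At least 3 tape sides are required, but only 2 are allowed.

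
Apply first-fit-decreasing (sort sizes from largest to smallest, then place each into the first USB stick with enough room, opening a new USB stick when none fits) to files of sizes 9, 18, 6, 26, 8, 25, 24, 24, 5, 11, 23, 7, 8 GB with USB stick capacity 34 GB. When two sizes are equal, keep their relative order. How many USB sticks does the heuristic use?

6

Sorted descending: 26, 25, 24, 24, 23, 18, 11, 9, 8, 8, 7, 6, 5.
  26 → USB stick 1 (new)  [load 26/34]
  25 → USB stick 2 (new)  [load 25/34]
  24 → USB stick 3 (new)  [load 24/34]
  24 → USB stick 4 (new)  [load 24/34]
  23 → USB stick 5 (new)  [load 23/34]
  18 → USB stick 6 (new)  [load 18/34]
  11 → USB stick 5  [load 34/34]
  9 → USB stick 2  [load 34/34]
  8 → USB stick 1  [load 34/34]
  8 → USB stick 3  [load 32/34]
  7 → USB stick 4  [load 31/34]
  6 → USB stick 6  [load 24/34]
  5 → USB stick 6  [load 29/34]
6 USB sticks opened.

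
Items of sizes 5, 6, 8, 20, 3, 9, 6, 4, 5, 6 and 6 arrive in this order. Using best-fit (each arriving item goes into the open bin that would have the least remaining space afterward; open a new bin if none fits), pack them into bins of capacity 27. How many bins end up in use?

  5 → bin 1 (new)  [load 5/27]
  6 → bin 1  [load 11/27]
  8 → bin 1  [load 19/27]
  20 → bin 2 (new)  [load 20/27]
  3 → bin 2  [load 23/27]
  9 → bin 3 (new)  [load 9/27]
  6 → bin 1  [load 25/27]
  4 → bin 2  [load 27/27]
  5 → bin 3  [load 14/27]
  6 → bin 3  [load 20/27]
  6 → bin 3  [load 26/27]
3 bins opened.

3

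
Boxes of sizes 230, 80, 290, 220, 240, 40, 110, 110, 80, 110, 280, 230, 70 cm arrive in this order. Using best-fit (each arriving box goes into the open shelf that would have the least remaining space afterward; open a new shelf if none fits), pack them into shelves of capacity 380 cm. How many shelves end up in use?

  230 → shelf 1 (new)  [load 230/380]
  80 → shelf 1  [load 310/380]
  290 → shelf 2 (new)  [load 290/380]
  220 → shelf 3 (new)  [load 220/380]
  240 → shelf 4 (new)  [load 240/380]
  40 → shelf 1  [load 350/380]
  110 → shelf 4  [load 350/380]
  110 → shelf 3  [load 330/380]
  80 → shelf 2  [load 370/380]
  110 → shelf 5 (new)  [load 110/380]
  280 → shelf 6 (new)  [load 280/380]
  230 → shelf 5  [load 340/380]
  70 → shelf 6  [load 350/380]
6 shelves opened.

6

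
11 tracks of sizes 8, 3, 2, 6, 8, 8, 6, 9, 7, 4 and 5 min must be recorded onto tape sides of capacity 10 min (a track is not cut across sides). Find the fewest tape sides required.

8

Total = 9 + 8 + 8 + 8 + 7 + 6 + 6 + 5 + 4 + 3 + 2 = 66 min.
Lower bound: ⌈66/10⌉ = 7 tape sides.
A packing using 8 tape sides:
  side 1: 9 = 9
  side 2: 8 + 2 = 10
  side 3: 8 = 8
  side 4: 8 = 8
  side 5: 7 + 3 = 10
  side 6: 6 + 4 = 10
  side 7: 6 = 6
  side 8: 5 = 5
No arrangement into 7 tape sides stays within capacity, so 8 is optimal.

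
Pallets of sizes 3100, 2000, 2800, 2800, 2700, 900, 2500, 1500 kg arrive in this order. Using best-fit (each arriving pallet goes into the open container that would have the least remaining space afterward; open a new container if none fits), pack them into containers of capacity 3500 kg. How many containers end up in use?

7

  3100 → container 1 (new)  [load 3100/3500]
  2000 → container 2 (new)  [load 2000/3500]
  2800 → container 3 (new)  [load 2800/3500]
  2800 → container 4 (new)  [load 2800/3500]
  2700 → container 5 (new)  [load 2700/3500]
  900 → container 2  [load 2900/3500]
  2500 → container 6 (new)  [load 2500/3500]
  1500 → container 7 (new)  [load 1500/3500]
7 containers opened.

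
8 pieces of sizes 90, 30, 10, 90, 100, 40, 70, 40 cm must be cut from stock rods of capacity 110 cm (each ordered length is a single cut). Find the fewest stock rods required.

5

Total = 100 + 90 + 90 + 70 + 40 + 40 + 30 + 10 = 470 cm.
Lower bound: ⌈470/110⌉ = 5 stock rods.
A packing using 5 stock rods:
  stock rod 1: 100 + 10 = 110
  stock rod 2: 90 = 90
  stock rod 3: 90 = 90
  stock rod 4: 70 + 40 = 110
  stock rod 5: 40 + 30 = 70
This matches the lower bound, so 5 is optimal.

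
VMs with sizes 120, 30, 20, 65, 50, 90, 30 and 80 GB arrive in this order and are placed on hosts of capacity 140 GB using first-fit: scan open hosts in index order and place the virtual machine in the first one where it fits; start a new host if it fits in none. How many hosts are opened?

  120 → host 1 (new)  [load 120/140]
  30 → host 2 (new)  [load 30/140]
  20 → host 1  [load 140/140]
  65 → host 2  [load 95/140]
  50 → host 3 (new)  [load 50/140]
  90 → host 3  [load 140/140]
  30 → host 2  [load 125/140]
  80 → host 4 (new)  [load 80/140]
4 hosts opened.

4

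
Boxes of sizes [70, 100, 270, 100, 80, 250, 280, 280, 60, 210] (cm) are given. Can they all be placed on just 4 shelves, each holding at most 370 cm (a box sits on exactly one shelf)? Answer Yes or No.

No

Total = 1700 cm; ⌈1700/370⌉ = 5.
At least 5 shelves are required, but only 4 are allowed.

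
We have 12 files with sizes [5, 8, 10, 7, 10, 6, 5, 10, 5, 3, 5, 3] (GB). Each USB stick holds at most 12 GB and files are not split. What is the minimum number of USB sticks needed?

Total = 10 + 10 + 10 + 8 + 7 + 6 + 5 + 5 + 5 + 5 + 3 + 3 = 77 GB.
Lower bound: ⌈77/12⌉ = 7 USB sticks.
A packing using 8 USB sticks:
  USB stick 1: 10 = 10
  USB stick 2: 10 = 10
  USB stick 3: 10 = 10
  USB stick 4: 8 + 3 = 11
  USB stick 5: 7 + 5 = 12
  USB stick 6: 6 + 5 = 11
  USB stick 7: 5 + 5 = 10
  USB stick 8: 3 = 3
No arrangement into 7 USB sticks stays within capacity, so 8 is optimal.

8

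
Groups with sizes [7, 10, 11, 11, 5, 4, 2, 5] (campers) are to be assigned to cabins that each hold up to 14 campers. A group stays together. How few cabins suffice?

Total = 11 + 11 + 10 + 7 + 5 + 5 + 4 + 2 = 55 campers.
Lower bound: ⌈55/14⌉ = 4 cabins.
A packing using 5 cabins:
  cabin 1: 11 + 2 = 13
  cabin 2: 11 = 11
  cabin 3: 10 + 4 = 14
  cabin 4: 7 + 5 = 12
  cabin 5: 5 = 5
No arrangement into 4 cabins stays within capacity, so 5 is optimal.

5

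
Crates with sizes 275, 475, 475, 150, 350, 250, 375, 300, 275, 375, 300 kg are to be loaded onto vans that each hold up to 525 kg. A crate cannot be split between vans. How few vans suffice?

9

Total = 475 + 475 + 375 + 375 + 350 + 300 + 300 + 275 + 275 + 250 + 150 = 3600 kg.
Lower bound: ⌈3600/525⌉ = 7 vans.
Also, 9 crates each exceed 525/2 kg, and no two of those can share a van, so at least 9 vans are needed.
A packing using 9 vans:
  van 1: 475 = 475
  van 2: 475 = 475
  van 3: 375 + 150 = 525
  van 4: 375 = 375
  van 5: 350 = 350
  van 6: 300 = 300
  van 7: 300 = 300
  van 8: 275 + 250 = 525
  van 9: 275 = 275
This matches the lower bound, so 9 is optimal.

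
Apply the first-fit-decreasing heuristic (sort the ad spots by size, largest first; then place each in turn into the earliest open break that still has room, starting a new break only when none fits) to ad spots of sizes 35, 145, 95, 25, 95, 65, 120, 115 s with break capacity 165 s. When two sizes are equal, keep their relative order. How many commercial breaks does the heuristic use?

Sorted descending: 145, 120, 115, 95, 95, 65, 35, 25.
  145 → break 1 (new)  [load 145/165]
  120 → break 2 (new)  [load 120/165]
  115 → break 3 (new)  [load 115/165]
  95 → break 4 (new)  [load 95/165]
  95 → break 5 (new)  [load 95/165]
  65 → break 4  [load 160/165]
  35 → break 2  [load 155/165]
  25 → break 3  [load 140/165]
5 commercial breaks opened.

5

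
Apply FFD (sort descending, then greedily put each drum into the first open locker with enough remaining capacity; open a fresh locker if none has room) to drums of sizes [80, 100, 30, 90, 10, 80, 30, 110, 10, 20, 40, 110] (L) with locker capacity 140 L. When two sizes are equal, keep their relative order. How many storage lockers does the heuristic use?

Sorted descending: 110, 110, 100, 90, 80, 80, 40, 30, 30, 20, 10, 10.
  110 → locker 1 (new)  [load 110/140]
  110 → locker 2 (new)  [load 110/140]
  100 → locker 3 (new)  [load 100/140]
  90 → locker 4 (new)  [load 90/140]
  80 → locker 5 (new)  [load 80/140]
  80 → locker 6 (new)  [load 80/140]
  40 → locker 3  [load 140/140]
  30 → locker 1  [load 140/140]
  30 → locker 2  [load 140/140]
  20 → locker 4  [load 110/140]
  10 → locker 4  [load 120/140]
  10 → locker 4  [load 130/140]
6 storage lockers opened.

6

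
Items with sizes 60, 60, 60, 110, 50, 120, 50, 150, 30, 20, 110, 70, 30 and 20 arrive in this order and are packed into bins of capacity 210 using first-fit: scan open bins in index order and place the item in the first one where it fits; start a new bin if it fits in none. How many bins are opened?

  60 → bin 1 (new)  [load 60/210]
  60 → bin 1  [load 120/210]
  60 → bin 1  [load 180/210]
  110 → bin 2 (new)  [load 110/210]
  50 → bin 2  [load 160/210]
  120 → bin 3 (new)  [load 120/210]
  50 → bin 2  [load 210/210]
  150 → bin 4 (new)  [load 150/210]
  30 → bin 1  [load 210/210]
  20 → bin 3  [load 140/210]
  110 → bin 5 (new)  [load 110/210]
  70 → bin 3  [load 210/210]
  30 → bin 4  [load 180/210]
  20 → bin 4  [load 200/210]
5 bins opened.

5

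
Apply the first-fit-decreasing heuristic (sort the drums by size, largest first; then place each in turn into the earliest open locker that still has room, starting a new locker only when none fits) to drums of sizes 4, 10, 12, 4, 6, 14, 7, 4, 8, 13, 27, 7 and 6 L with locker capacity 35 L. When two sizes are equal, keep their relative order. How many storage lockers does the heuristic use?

4

Sorted descending: 27, 14, 13, 12, 10, 8, 7, 7, 6, 6, 4, 4, 4.
  27 → locker 1 (new)  [load 27/35]
  14 → locker 2 (new)  [load 14/35]
  13 → locker 2  [load 27/35]
  12 → locker 3 (new)  [load 12/35]
  10 → locker 3  [load 22/35]
  8 → locker 1  [load 35/35]
  7 → locker 2  [load 34/35]
  7 → locker 3  [load 29/35]
  6 → locker 3  [load 35/35]
  6 → locker 4 (new)  [load 6/35]
  4 → locker 4  [load 10/35]
  4 → locker 4  [load 14/35]
  4 → locker 4  [load 18/35]
4 storage lockers opened.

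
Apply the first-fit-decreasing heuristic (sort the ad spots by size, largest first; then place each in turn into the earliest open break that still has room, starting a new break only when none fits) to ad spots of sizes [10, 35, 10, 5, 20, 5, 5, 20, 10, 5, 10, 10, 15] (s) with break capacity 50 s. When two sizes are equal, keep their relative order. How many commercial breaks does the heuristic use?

Sorted descending: 35, 20, 20, 15, 10, 10, 10, 10, 10, 5, 5, 5, 5.
  35 → break 1 (new)  [load 35/50]
  20 → break 2 (new)  [load 20/50]
  20 → break 2  [load 40/50]
  15 → break 1  [load 50/50]
  10 → break 2  [load 50/50]
  10 → break 3 (new)  [load 10/50]
  10 → break 3  [load 20/50]
  10 → break 3  [load 30/50]
  10 → break 3  [load 40/50]
  5 → break 3  [load 45/50]
  5 → break 3  [load 50/50]
  5 → break 4 (new)  [load 5/50]
  5 → break 4  [load 10/50]
4 commercial breaks opened.

4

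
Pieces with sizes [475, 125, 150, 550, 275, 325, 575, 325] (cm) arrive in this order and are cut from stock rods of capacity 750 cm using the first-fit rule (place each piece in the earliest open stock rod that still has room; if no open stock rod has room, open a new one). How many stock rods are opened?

  475 → stock rod 1 (new)  [load 475/750]
  125 → stock rod 1  [load 600/750]
  150 → stock rod 1  [load 750/750]
  550 → stock rod 2 (new)  [load 550/750]
  275 → stock rod 3 (new)  [load 275/750]
  325 → stock rod 3  [load 600/750]
  575 → stock rod 4 (new)  [load 575/750]
  325 → stock rod 5 (new)  [load 325/750]
5 stock rods opened.

5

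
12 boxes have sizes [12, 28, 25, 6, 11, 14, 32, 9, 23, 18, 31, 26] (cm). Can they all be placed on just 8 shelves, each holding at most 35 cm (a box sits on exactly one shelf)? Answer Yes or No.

Yes

A valid assignment using 8 shelves:
  shelf 1: 32 = 32
  shelf 2: 31 = 31
  shelf 3: 28 + 6 = 34
  shelf 4: 26 + 9 = 35
  shelf 5: 25 = 25
  shelf 6: 23 + 12 = 35
  shelf 7: 18 + 14 = 32
  shelf 8: 11 = 11
Every load is within 35 cm, so 8 shelves suffice.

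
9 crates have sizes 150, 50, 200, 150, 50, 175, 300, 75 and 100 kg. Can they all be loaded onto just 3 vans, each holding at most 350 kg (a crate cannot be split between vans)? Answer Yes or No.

No

Total = 1250 kg; ⌈1250/350⌉ = 4.
At least 4 vans are required, but only 3 are allowed.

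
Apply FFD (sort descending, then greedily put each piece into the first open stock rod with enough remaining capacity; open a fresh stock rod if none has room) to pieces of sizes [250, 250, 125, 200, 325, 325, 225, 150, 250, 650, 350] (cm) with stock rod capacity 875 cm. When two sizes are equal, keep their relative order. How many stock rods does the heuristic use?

Sorted descending: 650, 350, 325, 325, 250, 250, 250, 225, 200, 150, 125.
  650 → stock rod 1 (new)  [load 650/875]
  350 → stock rod 2 (new)  [load 350/875]
  325 → stock rod 2  [load 675/875]
  325 → stock rod 3 (new)  [load 325/875]
  250 → stock rod 3  [load 575/875]
  250 → stock rod 3  [load 825/875]
  250 → stock rod 4 (new)  [load 250/875]
  225 → stock rod 1  [load 875/875]
  200 → stock rod 2  [load 875/875]
  150 → stock rod 4  [load 400/875]
  125 → stock rod 4  [load 525/875]
4 stock rods opened.

4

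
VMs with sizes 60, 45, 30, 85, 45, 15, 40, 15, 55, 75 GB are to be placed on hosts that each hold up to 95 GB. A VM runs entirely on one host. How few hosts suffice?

Total = 85 + 75 + 60 + 55 + 45 + 45 + 40 + 30 + 15 + 15 = 465 GB.
Lower bound: ⌈465/95⌉ = 5 hosts.
A packing using 6 hosts:
  host 1: 85 = 85
  host 2: 75 + 15 = 90
  host 3: 60 + 30 = 90
  host 4: 55 + 40 = 95
  host 5: 45 + 45 = 90
  host 6: 15 = 15
No arrangement into 5 hosts stays within capacity, so 6 is optimal.

6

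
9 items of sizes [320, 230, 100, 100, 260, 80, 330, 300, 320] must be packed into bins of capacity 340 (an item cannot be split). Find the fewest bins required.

Total = 330 + 320 + 320 + 300 + 260 + 230 + 100 + 100 + 80 = 2040.
Lower bound: ⌈2040/340⌉ = 6 bins.
A packing using 7 bins:
  bin 1: 330 = 330
  bin 2: 320 = 320
  bin 3: 320 = 320
  bin 4: 300 = 300
  bin 5: 260 + 80 = 340
  bin 6: 230 + 100 = 330
  bin 7: 100 = 100
No arrangement into 6 bins stays within capacity, so 7 is optimal.

7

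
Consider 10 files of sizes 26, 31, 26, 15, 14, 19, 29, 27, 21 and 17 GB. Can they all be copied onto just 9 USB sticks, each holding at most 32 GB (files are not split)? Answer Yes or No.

A valid assignment using 9 USB sticks:
  USB stick 1: 31 = 31
  USB stick 2: 29 = 29
  USB stick 3: 27 = 27
  USB stick 4: 26 = 26
  USB stick 5: 26 = 26
  USB stick 6: 21 = 21
  USB stick 7: 19 = 19
  USB stick 8: 17 + 15 = 32
  USB stick 9: 14 = 14
Every load is within 32 GB, so 9 USB sticks suffice.

Yes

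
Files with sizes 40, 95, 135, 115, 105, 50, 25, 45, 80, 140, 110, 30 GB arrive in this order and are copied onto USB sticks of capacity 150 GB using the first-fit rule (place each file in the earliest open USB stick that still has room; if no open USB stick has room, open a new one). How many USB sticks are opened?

7

  40 → USB stick 1 (new)  [load 40/150]
  95 → USB stick 1  [load 135/150]
  135 → USB stick 2 (new)  [load 135/150]
  115 → USB stick 3 (new)  [load 115/150]
  105 → USB stick 4 (new)  [load 105/150]
  50 → USB stick 5 (new)  [load 50/150]
  25 → USB stick 3  [load 140/150]
  45 → USB stick 4  [load 150/150]
  80 → USB stick 5  [load 130/150]
  140 → USB stick 6 (new)  [load 140/150]
  110 → USB stick 7 (new)  [load 110/150]
  30 → USB stick 7  [load 140/150]
7 USB sticks opened.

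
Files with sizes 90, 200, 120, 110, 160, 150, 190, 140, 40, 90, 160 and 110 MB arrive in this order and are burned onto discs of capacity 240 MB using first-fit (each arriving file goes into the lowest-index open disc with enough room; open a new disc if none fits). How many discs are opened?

9

  90 → disc 1 (new)  [load 90/240]
  200 → disc 2 (new)  [load 200/240]
  120 → disc 1  [load 210/240]
  110 → disc 3 (new)  [load 110/240]
  160 → disc 4 (new)  [load 160/240]
  150 → disc 5 (new)  [load 150/240]
  190 → disc 6 (new)  [load 190/240]
  140 → disc 7 (new)  [load 140/240]
  40 → disc 2  [load 240/240]
  90 → disc 3  [load 200/240]
  160 → disc 8 (new)  [load 160/240]
  110 → disc 9 (new)  [load 110/240]
9 discs opened.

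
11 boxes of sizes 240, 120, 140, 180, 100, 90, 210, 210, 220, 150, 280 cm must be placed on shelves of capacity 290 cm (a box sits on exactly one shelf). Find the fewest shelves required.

8

Total = 280 + 240 + 220 + 210 + 210 + 180 + 150 + 140 + 120 + 100 + 90 = 1940 cm.
Lower bound: ⌈1940/290⌉ = 7 shelves.
A packing using 8 shelves:
  shelf 1: 280 = 280
  shelf 2: 240 = 240
  shelf 3: 220 = 220
  shelf 4: 210 = 210
  shelf 5: 210 = 210
  shelf 6: 180 + 100 = 280
  shelf 7: 150 + 140 = 290
  shelf 8: 120 + 90 = 210
No arrangement into 7 shelves stays within capacity, so 8 is optimal.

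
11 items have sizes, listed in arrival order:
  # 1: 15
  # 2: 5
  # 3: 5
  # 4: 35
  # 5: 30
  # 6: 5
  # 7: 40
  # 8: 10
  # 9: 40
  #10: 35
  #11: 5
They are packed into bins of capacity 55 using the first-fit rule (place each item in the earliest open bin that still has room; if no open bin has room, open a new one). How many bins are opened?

5

  15 → bin 1 (new)  [load 15/55]
  5 → bin 1  [load 20/55]
  5 → bin 1  [load 25/55]
  35 → bin 2 (new)  [load 35/55]
  30 → bin 1  [load 55/55]
  5 → bin 2  [load 40/55]
  40 → bin 3 (new)  [load 40/55]
  10 → bin 2  [load 50/55]
  40 → bin 4 (new)  [load 40/55]
  35 → bin 5 (new)  [load 35/55]
  5 → bin 2  [load 55/55]
5 bins opened.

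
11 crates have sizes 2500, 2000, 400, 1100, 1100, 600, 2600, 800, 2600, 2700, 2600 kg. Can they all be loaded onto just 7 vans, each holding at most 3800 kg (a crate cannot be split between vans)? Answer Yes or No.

A valid assignment using 6 vans:
  van 1: 2700 + 1100 = 3800
  van 2: 2600 + 1100 = 3700
  van 3: 2600 + 800 + 400 = 3800
  van 4: 2600 + 600 = 3200
  van 5: 2500 = 2500
  van 6: 2000 = 2000
That uses only 6 ≤ 7, so 7 vans are enough.

Yes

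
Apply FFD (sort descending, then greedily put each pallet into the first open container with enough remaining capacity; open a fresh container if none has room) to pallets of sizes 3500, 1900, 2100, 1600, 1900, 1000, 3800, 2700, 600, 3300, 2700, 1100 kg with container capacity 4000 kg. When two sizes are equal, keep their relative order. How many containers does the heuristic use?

Sorted descending: 3800, 3500, 3300, 2700, 2700, 2100, 1900, 1900, 1600, 1100, 1000, 600.
  3800 → container 1 (new)  [load 3800/4000]
  3500 → container 2 (new)  [load 3500/4000]
  3300 → container 3 (new)  [load 3300/4000]
  2700 → container 4 (new)  [load 2700/4000]
  2700 → container 5 (new)  [load 2700/4000]
  2100 → container 6 (new)  [load 2100/4000]
  1900 → container 6  [load 4000/4000]
  1900 → container 7 (new)  [load 1900/4000]
  1600 → container 7  [load 3500/4000]
  1100 → container 4  [load 3800/4000]
  1000 → container 5  [load 3700/4000]
  600 → container 3  [load 3900/4000]
7 containers opened.

7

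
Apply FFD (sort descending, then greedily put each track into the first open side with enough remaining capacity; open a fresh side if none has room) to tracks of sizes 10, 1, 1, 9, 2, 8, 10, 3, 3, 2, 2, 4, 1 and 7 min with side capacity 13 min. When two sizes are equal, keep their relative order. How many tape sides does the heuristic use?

Sorted descending: 10, 10, 9, 8, 7, 4, 3, 3, 2, 2, 2, 1, 1, 1.
  10 → side 1 (new)  [load 10/13]
  10 → side 2 (new)  [load 10/13]
  9 → side 3 (new)  [load 9/13]
  8 → side 4 (new)  [load 8/13]
  7 → side 5 (new)  [load 7/13]
  4 → side 3  [load 13/13]
  3 → side 1  [load 13/13]
  3 → side 2  [load 13/13]
  2 → side 4  [load 10/13]
  2 → side 4  [load 12/13]
  2 → side 5  [load 9/13]
  1 → side 4  [load 13/13]
  1 → side 5  [load 10/13]
  1 → side 5  [load 11/13]
5 tape sides opened.

5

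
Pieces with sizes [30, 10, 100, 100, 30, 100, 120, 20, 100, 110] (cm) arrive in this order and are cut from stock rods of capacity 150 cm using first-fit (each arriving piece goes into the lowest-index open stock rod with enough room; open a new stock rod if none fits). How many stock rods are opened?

  30 → stock rod 1 (new)  [load 30/150]
  10 → stock rod 1  [load 40/150]
  100 → stock rod 1  [load 140/150]
  100 → stock rod 2 (new)  [load 100/150]
  30 → stock rod 2  [load 130/150]
  100 → stock rod 3 (new)  [load 100/150]
  120 → stock rod 4 (new)  [load 120/150]
  20 → stock rod 2  [load 150/150]
  100 → stock rod 5 (new)  [load 100/150]
  110 → stock rod 6 (new)  [load 110/150]
6 stock rods opened.

6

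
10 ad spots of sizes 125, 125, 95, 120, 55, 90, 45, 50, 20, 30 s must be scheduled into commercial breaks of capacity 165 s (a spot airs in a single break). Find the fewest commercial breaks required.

5

Total = 125 + 125 + 120 + 95 + 90 + 55 + 50 + 45 + 30 + 20 = 755 s.
Lower bound: ⌈755/165⌉ = 5 commercial breaks.
A packing using 5 commercial breaks:
  break 1: 125 + 30 = 155
  break 2: 125 + 20 = 145
  break 3: 120 + 45 = 165
  break 4: 95 + 55 = 150
  break 5: 90 + 50 = 140
This matches the lower bound, so 5 is optimal.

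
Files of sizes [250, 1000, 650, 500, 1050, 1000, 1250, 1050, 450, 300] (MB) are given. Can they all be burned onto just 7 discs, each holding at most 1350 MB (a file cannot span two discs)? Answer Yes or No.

A valid assignment using 7 discs:
  disc 1: 1250 = 1250
  disc 2: 1050 + 300 = 1350
  disc 3: 1050 + 250 = 1300
  disc 4: 1000 = 1000
  disc 5: 1000 = 1000
  disc 6: 650 + 500 = 1150
  disc 7: 450 = 450
Every load is within 1350 MB, so 7 discs suffice.

Yes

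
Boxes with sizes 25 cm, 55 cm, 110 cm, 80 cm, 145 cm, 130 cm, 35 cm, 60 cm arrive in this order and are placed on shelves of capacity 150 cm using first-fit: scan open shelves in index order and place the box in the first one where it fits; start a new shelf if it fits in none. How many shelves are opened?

5

  25 → shelf 1 (new)  [load 25/150]
  55 → shelf 1  [load 80/150]
  110 → shelf 2 (new)  [load 110/150]
  80 → shelf 3 (new)  [load 80/150]
  145 → shelf 4 (new)  [load 145/150]
  130 → shelf 5 (new)  [load 130/150]
  35 → shelf 1  [load 115/150]
  60 → shelf 3  [load 140/150]
5 shelves opened.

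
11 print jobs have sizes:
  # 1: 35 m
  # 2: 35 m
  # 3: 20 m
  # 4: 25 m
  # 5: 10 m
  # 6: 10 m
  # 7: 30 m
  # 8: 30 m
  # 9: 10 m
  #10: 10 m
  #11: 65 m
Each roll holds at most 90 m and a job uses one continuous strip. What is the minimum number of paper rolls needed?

4

Total = 65 + 35 + 35 + 30 + 30 + 25 + 20 + 10 + 10 + 10 + 10 = 280 m.
Lower bound: ⌈280/90⌉ = 4 paper rolls.
A packing using 4 paper rolls:
  roll 1: 65 + 25 = 90
  roll 2: 35 + 35 + 20 = 90
  roll 3: 30 + 30 + 10 + 10 + 10 = 90
  roll 4: 10 = 10
This matches the lower bound, so 4 is optimal.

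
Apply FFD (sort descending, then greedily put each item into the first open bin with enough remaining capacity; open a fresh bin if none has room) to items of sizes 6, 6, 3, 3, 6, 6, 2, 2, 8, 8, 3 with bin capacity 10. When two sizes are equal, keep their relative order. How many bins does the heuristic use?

Sorted descending: 8, 8, 6, 6, 6, 6, 3, 3, 3, 2, 2.
  8 → bin 1 (new)  [load 8/10]
  8 → bin 2 (new)  [load 8/10]
  6 → bin 3 (new)  [load 6/10]
  6 → bin 4 (new)  [load 6/10]
  6 → bin 5 (new)  [load 6/10]
  6 → bin 6 (new)  [load 6/10]
  3 → bin 3  [load 9/10]
  3 → bin 4  [load 9/10]
  3 → bin 5  [load 9/10]
  2 → bin 1  [load 10/10]
  2 → bin 2  [load 10/10]
6 bins opened.

6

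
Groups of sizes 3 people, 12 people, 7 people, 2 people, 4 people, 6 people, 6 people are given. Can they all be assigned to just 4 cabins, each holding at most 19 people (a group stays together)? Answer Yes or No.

Yes

A valid assignment using 3 cabins:
  cabin 1: 12 + 7 = 19
  cabin 2: 6 + 6 + 4 + 3 = 19
  cabin 3: 2 = 2
That uses only 3 ≤ 4, so 4 cabins are enough.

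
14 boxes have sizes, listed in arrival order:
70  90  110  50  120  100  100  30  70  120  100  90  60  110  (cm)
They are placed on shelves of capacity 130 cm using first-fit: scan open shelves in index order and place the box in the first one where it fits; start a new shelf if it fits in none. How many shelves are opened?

11

  70 → shelf 1 (new)  [load 70/130]
  90 → shelf 2 (new)  [load 90/130]
  110 → shelf 3 (new)  [load 110/130]
  50 → shelf 1  [load 120/130]
  120 → shelf 4 (new)  [load 120/130]
  100 → shelf 5 (new)  [load 100/130]
  100 → shelf 6 (new)  [load 100/130]
  30 → shelf 2  [load 120/130]
  70 → shelf 7 (new)  [load 70/130]
  120 → shelf 8 (new)  [load 120/130]
  100 → shelf 9 (new)  [load 100/130]
  90 → shelf 10 (new)  [load 90/130]
  60 → shelf 7  [load 130/130]
  110 → shelf 11 (new)  [load 110/130]
11 shelves opened.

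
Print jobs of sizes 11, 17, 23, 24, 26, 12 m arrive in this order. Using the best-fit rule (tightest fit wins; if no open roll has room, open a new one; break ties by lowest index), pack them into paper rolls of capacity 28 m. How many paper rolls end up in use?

5

  11 → roll 1 (new)  [load 11/28]
  17 → roll 1  [load 28/28]
  23 → roll 2 (new)  [load 23/28]
  24 → roll 3 (new)  [load 24/28]
  26 → roll 4 (new)  [load 26/28]
  12 → roll 5 (new)  [load 12/28]
5 paper rolls opened.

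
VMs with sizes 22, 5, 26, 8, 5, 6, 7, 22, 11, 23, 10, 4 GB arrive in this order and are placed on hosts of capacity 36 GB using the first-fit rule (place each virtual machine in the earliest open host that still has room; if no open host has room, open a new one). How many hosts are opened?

5

  22 → host 1 (new)  [load 22/36]
  5 → host 1  [load 27/36]
  26 → host 2 (new)  [load 26/36]
  8 → host 1  [load 35/36]
  5 → host 2  [load 31/36]
  6 → host 3 (new)  [load 6/36]
  7 → host 3  [load 13/36]
  22 → host 3  [load 35/36]
  11 → host 4 (new)  [load 11/36]
  23 → host 4  [load 34/36]
  10 → host 5 (new)  [load 10/36]
  4 → host 2  [load 35/36]
5 hosts opened.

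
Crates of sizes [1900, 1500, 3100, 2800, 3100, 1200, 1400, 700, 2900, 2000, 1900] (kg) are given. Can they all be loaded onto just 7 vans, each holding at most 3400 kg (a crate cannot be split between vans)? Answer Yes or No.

No

Total = 22500 kg; ⌈22500/3400⌉ = 7.
The bound of 7 does not rule out 7, but exhaustive search shows no assignment into 7 vans of capacity 3400 kg exists — the minimum is 8.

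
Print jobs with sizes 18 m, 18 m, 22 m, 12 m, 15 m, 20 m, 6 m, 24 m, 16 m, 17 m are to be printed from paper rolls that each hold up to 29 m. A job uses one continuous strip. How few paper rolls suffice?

Total = 24 + 22 + 20 + 18 + 18 + 17 + 16 + 15 + 12 + 6 = 168 m.
Lower bound: ⌈168/29⌉ = 6 paper rolls.
Also, 8 print jobs each exceed 29/2 m, and no two of those can share a roll, so at least 8 paper rolls are needed.
A packing using 8 paper rolls:
  roll 1: 24 = 24
  roll 2: 22 + 6 = 28
  roll 3: 20 = 20
  roll 4: 18 = 18
  roll 5: 18 = 18
  roll 6: 17 + 12 = 29
  roll 7: 16 = 16
  roll 8: 15 = 15
This matches the lower bound, so 8 is optimal.

8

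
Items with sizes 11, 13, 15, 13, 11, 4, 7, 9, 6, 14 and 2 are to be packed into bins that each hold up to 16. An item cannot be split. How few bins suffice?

8

Total = 15 + 14 + 13 + 13 + 11 + 11 + 9 + 7 + 6 + 4 + 2 = 105.
Lower bound: ⌈105/16⌉ = 7 bins.
A packing using 8 bins:
  bin 1: 15 = 15
  bin 2: 14 + 2 = 16
  bin 3: 13 = 13
  bin 4: 13 = 13
  bin 5: 11 + 4 = 15
  bin 6: 11 = 11
  bin 7: 9 + 7 = 16
  bin 8: 6 = 6
No arrangement into 7 bins stays within capacity, so 8 is optimal.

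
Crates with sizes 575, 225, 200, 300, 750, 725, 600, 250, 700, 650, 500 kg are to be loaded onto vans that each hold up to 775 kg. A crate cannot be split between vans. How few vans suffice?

Total = 750 + 725 + 700 + 650 + 600 + 575 + 500 + 300 + 250 + 225 + 200 = 5475 kg.
Lower bound: ⌈5475/775⌉ = 8 vans.
A packing using 8 vans:
  van 1: 750 = 750
  van 2: 725 = 725
  van 3: 700 = 700
  van 4: 650 = 650
  van 5: 600 = 600
  van 6: 575 + 200 = 775
  van 7: 500 + 250 = 750
  van 8: 300 + 225 = 525
This matches the lower bound, so 8 is optimal.

8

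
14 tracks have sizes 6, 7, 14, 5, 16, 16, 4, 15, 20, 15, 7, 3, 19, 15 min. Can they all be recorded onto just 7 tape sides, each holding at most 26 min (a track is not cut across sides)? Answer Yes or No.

No

Total = 162 min; ⌈162/26⌉ = 7.
8 tracks each exceed half the capacity and cannot share a side, forcing at least 8 tape sides.
At least 8 tape sides are required, but only 7 are allowed.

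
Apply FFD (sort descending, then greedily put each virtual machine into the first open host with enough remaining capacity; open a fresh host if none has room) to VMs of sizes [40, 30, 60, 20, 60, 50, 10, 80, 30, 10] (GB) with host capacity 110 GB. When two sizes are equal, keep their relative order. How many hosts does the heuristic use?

Sorted descending: 80, 60, 60, 50, 40, 30, 30, 20, 10, 10.
  80 → host 1 (new)  [load 80/110]
  60 → host 2 (new)  [load 60/110]
  60 → host 3 (new)  [load 60/110]
  50 → host 2  [load 110/110]
  40 → host 3  [load 100/110]
  30 → host 1  [load 110/110]
  30 → host 4 (new)  [load 30/110]
  20 → host 4  [load 50/110]
  10 → host 3  [load 110/110]
  10 → host 4  [load 60/110]
4 hosts opened.

4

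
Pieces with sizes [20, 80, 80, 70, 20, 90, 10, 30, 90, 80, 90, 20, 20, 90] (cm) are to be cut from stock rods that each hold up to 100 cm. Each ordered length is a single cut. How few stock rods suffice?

9

Total = 90 + 90 + 90 + 90 + 80 + 80 + 80 + 70 + 30 + 20 + 20 + 20 + 20 + 10 = 790 cm.
Lower bound: ⌈790/100⌉ = 8 stock rods.
A packing using 9 stock rods:
  stock rod 1: 90 + 10 = 100
  stock rod 2: 90 = 90
  stock rod 3: 90 = 90
  stock rod 4: 90 = 90
  stock rod 5: 80 + 20 = 100
  stock rod 6: 80 + 20 = 100
  stock rod 7: 80 + 20 = 100
  stock rod 8: 70 + 30 = 100
  stock rod 9: 20 = 20
No arrangement into 8 stock rods stays within capacity, so 9 is optimal.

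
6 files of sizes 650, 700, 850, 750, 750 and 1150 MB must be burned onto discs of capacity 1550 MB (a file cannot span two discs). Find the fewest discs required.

Total = 1150 + 850 + 750 + 750 + 700 + 650 = 4850 MB.
Lower bound: ⌈4850/1550⌉ = 4 discs.
A packing using 4 discs:
  disc 1: 1150 = 1150
  disc 2: 850 + 700 = 1550
  disc 3: 750 + 750 = 1500
  disc 4: 650 = 650
This matches the lower bound, so 4 is optimal.

4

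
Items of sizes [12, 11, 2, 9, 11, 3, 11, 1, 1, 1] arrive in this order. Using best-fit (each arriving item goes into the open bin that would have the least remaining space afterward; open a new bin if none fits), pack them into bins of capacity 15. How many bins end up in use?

5

  12 → bin 1 (new)  [load 12/15]
  11 → bin 2 (new)  [load 11/15]
  2 → bin 1  [load 14/15]
  9 → bin 3 (new)  [load 9/15]
  11 → bin 4 (new)  [load 11/15]
  3 → bin 2  [load 14/15]
  11 → bin 5 (new)  [load 11/15]
  1 → bin 1  [load 15/15]
  1 → bin 2  [load 15/15]
  1 → bin 4  [load 12/15]
5 bins opened.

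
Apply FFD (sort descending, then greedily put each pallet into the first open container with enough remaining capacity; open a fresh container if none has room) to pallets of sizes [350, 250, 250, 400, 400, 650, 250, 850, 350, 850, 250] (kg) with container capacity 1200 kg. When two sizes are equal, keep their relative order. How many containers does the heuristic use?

5

Sorted descending: 850, 850, 650, 400, 400, 350, 350, 250, 250, 250, 250.
  850 → container 1 (new)  [load 850/1200]
  850 → container 2 (new)  [load 850/1200]
  650 → container 3 (new)  [load 650/1200]
  400 → container 3  [load 1050/1200]
  400 → container 4 (new)  [load 400/1200]
  350 → container 1  [load 1200/1200]
  350 → container 2  [load 1200/1200]
  250 → container 4  [load 650/1200]
  250 → container 4  [load 900/1200]
  250 → container 4  [load 1150/1200]
  250 → container 5 (new)  [load 250/1200]
5 containers opened.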